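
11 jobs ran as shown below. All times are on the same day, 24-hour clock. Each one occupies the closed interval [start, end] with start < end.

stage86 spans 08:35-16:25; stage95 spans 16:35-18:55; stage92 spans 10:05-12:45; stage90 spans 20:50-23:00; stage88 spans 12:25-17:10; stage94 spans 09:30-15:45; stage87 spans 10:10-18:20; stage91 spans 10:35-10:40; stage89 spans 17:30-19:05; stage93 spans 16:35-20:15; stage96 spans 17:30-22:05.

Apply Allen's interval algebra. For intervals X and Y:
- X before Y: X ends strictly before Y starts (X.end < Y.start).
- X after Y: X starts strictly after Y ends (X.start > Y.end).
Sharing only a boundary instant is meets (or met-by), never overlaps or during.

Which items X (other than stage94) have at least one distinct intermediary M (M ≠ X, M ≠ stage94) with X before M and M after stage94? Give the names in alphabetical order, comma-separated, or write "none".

Target stage94 = [09:30, 15:45].
Intermediaries M with M after stage94: stage89, stage90, stage93, stage95, stage96.
Via stage89 — items with X before stage89: stage86, stage88, stage91, stage92.
Via stage90 — items with X before stage90: stage86, stage87, stage88, stage89, stage91, stage92, stage93, stage95.
Via stage93 — items with X before stage93: stage86, stage91, stage92.
Via stage95 — items with X before stage95: stage86, stage91, stage92.
Via stage96 — items with X before stage96: stage86, stage88, stage91, stage92.
Union: stage86, stage87, stage88, stage89, stage91, stage92, stage93, stage95.

stage86, stage87, stage88, stage89, stage91, stage92, stage93, stage95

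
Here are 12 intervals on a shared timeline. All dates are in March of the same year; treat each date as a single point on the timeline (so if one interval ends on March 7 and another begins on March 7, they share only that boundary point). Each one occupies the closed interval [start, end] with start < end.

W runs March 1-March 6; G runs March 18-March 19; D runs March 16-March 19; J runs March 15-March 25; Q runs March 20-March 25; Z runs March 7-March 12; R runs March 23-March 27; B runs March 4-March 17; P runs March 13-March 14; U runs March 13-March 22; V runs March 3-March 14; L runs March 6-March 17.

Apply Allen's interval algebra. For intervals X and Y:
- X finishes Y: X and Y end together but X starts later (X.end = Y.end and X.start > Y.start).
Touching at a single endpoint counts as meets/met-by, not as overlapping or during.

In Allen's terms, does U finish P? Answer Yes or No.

U = [March 13, March 22], P = [March 13, March 14].
Actual relation of U to P: started-by.
Asked whether 'finishes' holds → No.

No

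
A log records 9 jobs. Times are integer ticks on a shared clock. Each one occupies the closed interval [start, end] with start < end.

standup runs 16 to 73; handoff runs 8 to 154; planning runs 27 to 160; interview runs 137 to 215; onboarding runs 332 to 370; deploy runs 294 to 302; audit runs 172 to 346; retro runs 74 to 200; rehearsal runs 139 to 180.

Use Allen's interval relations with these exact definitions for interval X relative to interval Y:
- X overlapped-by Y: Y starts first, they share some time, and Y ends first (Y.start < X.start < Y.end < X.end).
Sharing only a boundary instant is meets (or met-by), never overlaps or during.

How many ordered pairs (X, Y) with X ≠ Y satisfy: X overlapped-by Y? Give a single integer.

13

Checking all 72 ordered pairs for relation 'overlapped-by'; matching pairs in alphabetical order:
(audit, interview): audit overlapped-by interview ✓
(audit, rehearsal): audit overlapped-by rehearsal ✓
(audit, retro): audit overlapped-by retro ✓
(interview, handoff): interview overlapped-by handoff ✓
(interview, planning): interview overlapped-by planning ✓
(interview, retro): interview overlapped-by retro ✓
(onboarding, audit): onboarding overlapped-by audit ✓
(planning, handoff): planning overlapped-by handoff ✓
(planning, standup): planning overlapped-by standup ✓
(rehearsal, handoff): rehearsal overlapped-by handoff ✓
(rehearsal, planning): rehearsal overlapped-by planning ✓
(retro, handoff): retro overlapped-by handoff ✓
(retro, planning): retro overlapped-by planning ✓
Count: 13.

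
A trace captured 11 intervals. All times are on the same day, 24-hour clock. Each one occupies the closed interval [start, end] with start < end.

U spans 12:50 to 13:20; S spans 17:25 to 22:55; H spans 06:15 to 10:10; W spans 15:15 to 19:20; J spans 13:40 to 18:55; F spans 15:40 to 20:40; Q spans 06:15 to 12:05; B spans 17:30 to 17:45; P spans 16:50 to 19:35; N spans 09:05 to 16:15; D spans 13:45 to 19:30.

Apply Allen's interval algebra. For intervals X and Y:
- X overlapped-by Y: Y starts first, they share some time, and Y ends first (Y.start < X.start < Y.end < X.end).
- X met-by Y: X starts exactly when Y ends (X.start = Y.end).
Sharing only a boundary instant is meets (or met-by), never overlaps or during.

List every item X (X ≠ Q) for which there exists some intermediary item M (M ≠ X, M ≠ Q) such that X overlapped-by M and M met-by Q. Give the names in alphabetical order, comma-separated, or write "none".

Target Q = [06:15, 12:05].
Intermediaries M with M met-by Q: none.
Union: none.

none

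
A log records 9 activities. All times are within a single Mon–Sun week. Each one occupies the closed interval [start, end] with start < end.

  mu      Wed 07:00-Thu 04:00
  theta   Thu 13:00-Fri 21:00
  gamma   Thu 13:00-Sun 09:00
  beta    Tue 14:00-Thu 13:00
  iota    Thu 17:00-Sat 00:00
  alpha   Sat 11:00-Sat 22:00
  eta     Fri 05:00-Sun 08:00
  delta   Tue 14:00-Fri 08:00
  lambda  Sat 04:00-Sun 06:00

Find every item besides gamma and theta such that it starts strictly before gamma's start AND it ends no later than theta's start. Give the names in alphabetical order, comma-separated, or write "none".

Conditions: its start is strictly before gamma's start (X.start < Thu 13:00) AND its end is no later than theta's start (X.end <= Thu 13:00).
alpha: start Sat 11:00 < Thu 13:00? ✗; end Sat 22:00 <= Thu 13:00? ✗ → no.
beta: start Tue 14:00 < Thu 13:00? ✓; end Thu 13:00 <= Thu 13:00? ✓ → yes.
delta: start Tue 14:00 < Thu 13:00? ✓; end Fri 08:00 <= Thu 13:00? ✗ → no.
eta: start Fri 05:00 < Thu 13:00? ✗; end Sun 08:00 <= Thu 13:00? ✗ → no.
iota: start Thu 17:00 < Thu 13:00? ✗; end Sat 00:00 <= Thu 13:00? ✗ → no.
lambda: start Sat 04:00 < Thu 13:00? ✗; end Sun 06:00 <= Thu 13:00? ✗ → no.
mu: start Wed 07:00 < Thu 13:00? ✓; end Thu 04:00 <= Thu 13:00? ✓ → yes.
Result: beta, mu.

beta, mu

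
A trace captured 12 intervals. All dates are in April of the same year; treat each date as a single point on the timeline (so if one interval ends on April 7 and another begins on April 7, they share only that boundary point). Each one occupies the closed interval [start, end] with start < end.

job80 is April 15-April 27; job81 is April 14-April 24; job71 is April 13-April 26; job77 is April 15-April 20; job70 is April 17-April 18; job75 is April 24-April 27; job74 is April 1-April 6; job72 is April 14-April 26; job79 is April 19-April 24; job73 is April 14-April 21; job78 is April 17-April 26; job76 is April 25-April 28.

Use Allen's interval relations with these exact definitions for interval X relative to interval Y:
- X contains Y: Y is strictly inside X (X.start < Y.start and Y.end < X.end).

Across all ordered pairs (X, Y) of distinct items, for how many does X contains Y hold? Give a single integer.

Checking all 132 ordered pairs for relation 'contains'; matching pairs in alphabetical order:
(job71, job70): job71 contains job70 ✓
(job71, job73): job71 contains job73 ✓
(job71, job77): job71 contains job77 ✓
(job71, job79): job71 contains job79 ✓
(job71, job81): job71 contains job81 ✓
(job72, job70): job72 contains job70 ✓
(job72, job77): job72 contains job77 ✓
(job72, job79): job72 contains job79 ✓
(job73, job70): job73 contains job70 ✓
(job73, job77): job73 contains job77 ✓
(job77, job70): job77 contains job70 ✓
(job78, job79): job78 contains job79 ✓
(job80, job70): job80 contains job70 ✓
(job80, job78): job80 contains job78 ✓
(job80, job79): job80 contains job79 ✓
(job81, job70): job81 contains job70 ✓
(job81, job77): job81 contains job77 ✓
Count: 17.

17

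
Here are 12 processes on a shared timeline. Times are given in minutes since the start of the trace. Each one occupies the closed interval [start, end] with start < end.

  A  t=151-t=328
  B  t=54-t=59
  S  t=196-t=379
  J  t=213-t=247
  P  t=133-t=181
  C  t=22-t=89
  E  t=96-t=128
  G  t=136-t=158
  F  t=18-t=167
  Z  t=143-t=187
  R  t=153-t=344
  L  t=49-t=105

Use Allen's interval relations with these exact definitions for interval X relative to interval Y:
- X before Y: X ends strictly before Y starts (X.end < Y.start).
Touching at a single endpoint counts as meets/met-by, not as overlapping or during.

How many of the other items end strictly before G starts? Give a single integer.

Target G = [t=136, t=158].
A [t=151, t=328] → overlapped-by → no.
B [t=54, t=59] → before → counts.
C [t=22, t=89] → before → counts.
E [t=96, t=128] → before → counts.
F [t=18, t=167] → contains → no.
J [t=213, t=247] → after → no.
L [t=49, t=105] → before → counts.
P [t=133, t=181] → contains → no.
R [t=153, t=344] → overlapped-by → no.
S [t=196, t=379] → after → no.
Z [t=143, t=187] → overlapped-by → no.
Total: 4.

4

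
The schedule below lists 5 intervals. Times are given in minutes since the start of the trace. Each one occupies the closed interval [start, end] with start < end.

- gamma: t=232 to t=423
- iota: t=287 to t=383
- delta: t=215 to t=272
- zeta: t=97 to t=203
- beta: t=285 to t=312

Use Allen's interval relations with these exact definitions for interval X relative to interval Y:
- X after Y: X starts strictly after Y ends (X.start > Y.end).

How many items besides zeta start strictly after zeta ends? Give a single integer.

Target zeta = [t=97, t=203].
beta [t=285, t=312] → after → counts.
delta [t=215, t=272] → after → counts.
gamma [t=232, t=423] → after → counts.
iota [t=287, t=383] → after → counts.
Total: 4.

4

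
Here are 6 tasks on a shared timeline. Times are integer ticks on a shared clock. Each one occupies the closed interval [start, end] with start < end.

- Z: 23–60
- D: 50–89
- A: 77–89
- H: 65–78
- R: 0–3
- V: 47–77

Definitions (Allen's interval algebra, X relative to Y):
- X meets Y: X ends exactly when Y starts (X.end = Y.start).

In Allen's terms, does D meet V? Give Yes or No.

D = [50, 89], V = [47, 77].
Actual relation of D to V: overlapped-by.
Asked whether 'meets' holds → No.

No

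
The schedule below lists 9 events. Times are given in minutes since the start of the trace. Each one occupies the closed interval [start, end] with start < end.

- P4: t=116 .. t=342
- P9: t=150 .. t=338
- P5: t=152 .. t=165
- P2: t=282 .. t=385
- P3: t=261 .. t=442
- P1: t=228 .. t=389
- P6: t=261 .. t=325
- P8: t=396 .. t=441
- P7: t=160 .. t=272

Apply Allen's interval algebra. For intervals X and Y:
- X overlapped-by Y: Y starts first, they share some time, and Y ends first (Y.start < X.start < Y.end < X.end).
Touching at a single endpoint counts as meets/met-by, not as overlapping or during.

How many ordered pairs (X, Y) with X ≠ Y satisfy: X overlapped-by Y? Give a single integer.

12

Checking all 72 ordered pairs for relation 'overlapped-by'; matching pairs in alphabetical order:
(P1, P4): P1 overlapped-by P4 ✓
(P1, P7): P1 overlapped-by P7 ✓
(P1, P9): P1 overlapped-by P9 ✓
(P2, P4): P2 overlapped-by P4 ✓
(P2, P6): P2 overlapped-by P6 ✓
(P2, P9): P2 overlapped-by P9 ✓
(P3, P1): P3 overlapped-by P1 ✓
(P3, P4): P3 overlapped-by P4 ✓
(P3, P7): P3 overlapped-by P7 ✓
(P3, P9): P3 overlapped-by P9 ✓
(P6, P7): P6 overlapped-by P7 ✓
(P7, P5): P7 overlapped-by P5 ✓
Count: 12.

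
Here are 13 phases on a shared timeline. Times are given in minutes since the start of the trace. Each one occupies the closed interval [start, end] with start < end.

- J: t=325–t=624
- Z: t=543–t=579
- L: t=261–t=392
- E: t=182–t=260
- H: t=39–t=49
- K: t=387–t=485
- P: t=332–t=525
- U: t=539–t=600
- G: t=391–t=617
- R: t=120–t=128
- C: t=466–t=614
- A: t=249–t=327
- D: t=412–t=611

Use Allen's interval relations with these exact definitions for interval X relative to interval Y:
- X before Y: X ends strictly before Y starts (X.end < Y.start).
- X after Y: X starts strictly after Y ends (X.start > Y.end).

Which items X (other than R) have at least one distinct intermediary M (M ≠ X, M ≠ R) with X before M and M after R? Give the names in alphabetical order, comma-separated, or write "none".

Target R = [t=120, t=128].
Intermediaries M with M after R: A, C, D, E, G, J, K, L, P, U, Z.
Via A — items with X before A: H.
Via C — items with X before C: A, E, H, L.
Via D — items with X before D: A, E, H, L.
Via E — items with X before E: H.
Via G — items with X before G: A, E, H.
Via J — items with X before J: E, H.
Via K — items with X before K: A, E, H.
Via L — items with X before L: E, H.
Via P — items with X before P: A, E, H.
Via U — items with X before U: A, E, H, K, L, P.
Via Z — items with X before Z: A, E, H, K, L, P.
Union: A, E, H, K, L, P.

A, E, H, K, L, P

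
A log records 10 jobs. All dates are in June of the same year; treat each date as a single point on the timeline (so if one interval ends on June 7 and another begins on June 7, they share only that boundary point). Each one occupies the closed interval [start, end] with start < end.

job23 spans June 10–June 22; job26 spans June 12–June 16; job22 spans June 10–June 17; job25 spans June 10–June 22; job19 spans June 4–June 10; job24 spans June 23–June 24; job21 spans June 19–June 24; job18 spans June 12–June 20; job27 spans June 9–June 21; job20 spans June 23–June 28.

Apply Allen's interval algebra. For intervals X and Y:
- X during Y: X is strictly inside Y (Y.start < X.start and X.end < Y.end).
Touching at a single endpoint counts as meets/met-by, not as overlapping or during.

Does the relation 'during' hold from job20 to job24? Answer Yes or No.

No

job20 = [June 23, June 28], job24 = [June 23, June 24].
Actual relation of job20 to job24: started-by.
Asked whether 'during' holds → No.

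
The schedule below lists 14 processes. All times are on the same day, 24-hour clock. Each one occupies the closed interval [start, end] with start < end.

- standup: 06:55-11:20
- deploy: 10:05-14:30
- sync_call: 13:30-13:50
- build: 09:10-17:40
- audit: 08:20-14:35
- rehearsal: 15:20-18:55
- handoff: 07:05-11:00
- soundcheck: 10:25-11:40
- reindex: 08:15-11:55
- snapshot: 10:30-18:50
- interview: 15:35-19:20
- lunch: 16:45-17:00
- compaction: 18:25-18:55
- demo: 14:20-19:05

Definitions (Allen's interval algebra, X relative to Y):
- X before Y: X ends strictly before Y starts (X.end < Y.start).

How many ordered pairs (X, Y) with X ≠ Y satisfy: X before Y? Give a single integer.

39

Checking all 182 ordered pairs for relation 'before'; matching pairs in alphabetical order:
(audit, compaction): audit before compaction ✓
(audit, interview): audit before interview ✓
(audit, lunch): audit before lunch ✓
(audit, rehearsal): audit before rehearsal ✓
(build, compaction): build before compaction ✓
(deploy, compaction): deploy before compaction ✓
(deploy, interview): deploy before interview ✓
(deploy, lunch): deploy before lunch ✓
(deploy, rehearsal): deploy before rehearsal ✓
(handoff, compaction): handoff before compaction ✓
(handoff, demo): handoff before demo ✓
(handoff, interview): handoff before interview ✓
(handoff, lunch): handoff before lunch ✓
(handoff, rehearsal): handoff before rehearsal ✓
(handoff, sync_call): handoff before sync_call ✓
(lunch, compaction): lunch before compaction ✓
(reindex, compaction): reindex before compaction ✓
(reindex, demo): reindex before demo ✓
(reindex, interview): reindex before interview ✓
(reindex, lunch): reindex before lunch ✓
(reindex, rehearsal): reindex before rehearsal ✓
(reindex, sync_call): reindex before sync_call ✓
(soundcheck, compaction): soundcheck before compaction ✓
(soundcheck, demo): soundcheck before demo ✓
... plus 15 further pairs not listed.
Count: 39.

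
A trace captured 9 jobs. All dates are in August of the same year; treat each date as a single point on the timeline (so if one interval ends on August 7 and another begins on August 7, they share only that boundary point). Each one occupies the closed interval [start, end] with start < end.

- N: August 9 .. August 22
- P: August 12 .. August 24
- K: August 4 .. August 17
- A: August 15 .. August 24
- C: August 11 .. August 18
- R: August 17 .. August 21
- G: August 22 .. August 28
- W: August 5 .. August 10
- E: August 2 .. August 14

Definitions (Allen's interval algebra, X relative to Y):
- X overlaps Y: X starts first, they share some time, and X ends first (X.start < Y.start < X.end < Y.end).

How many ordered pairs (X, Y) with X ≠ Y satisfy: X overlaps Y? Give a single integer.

Checking all 72 ordered pairs for relation 'overlaps'; matching pairs in alphabetical order:
(A, G): A overlaps G ✓
(C, A): C overlaps A ✓
(C, P): C overlaps P ✓
(C, R): C overlaps R ✓
(E, C): E overlaps C ✓
(E, K): E overlaps K ✓
(E, N): E overlaps N ✓
(E, P): E overlaps P ✓
(K, A): K overlaps A ✓
(K, C): K overlaps C ✓
(K, N): K overlaps N ✓
(K, P): K overlaps P ✓
(N, A): N overlaps A ✓
(N, P): N overlaps P ✓
(P, G): P overlaps G ✓
(W, N): W overlaps N ✓
Count: 16.

16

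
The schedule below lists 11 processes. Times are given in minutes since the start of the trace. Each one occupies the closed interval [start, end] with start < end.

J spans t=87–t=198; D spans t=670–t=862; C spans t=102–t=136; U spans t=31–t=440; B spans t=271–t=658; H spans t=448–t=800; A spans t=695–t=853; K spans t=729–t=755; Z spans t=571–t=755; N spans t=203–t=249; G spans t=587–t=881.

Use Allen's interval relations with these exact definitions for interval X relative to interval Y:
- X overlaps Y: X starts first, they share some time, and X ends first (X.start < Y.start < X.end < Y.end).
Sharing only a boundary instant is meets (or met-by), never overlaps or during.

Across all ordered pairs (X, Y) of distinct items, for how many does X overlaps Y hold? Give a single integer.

Checking all 110 ordered pairs for relation 'overlaps'; matching pairs in alphabetical order:
(B, G): B overlaps G ✓
(B, H): B overlaps H ✓
(B, Z): B overlaps Z ✓
(H, A): H overlaps A ✓
(H, D): H overlaps D ✓
(H, G): H overlaps G ✓
(U, B): U overlaps B ✓
(Z, A): Z overlaps A ✓
(Z, D): Z overlaps D ✓
(Z, G): Z overlaps G ✓
Count: 10.

10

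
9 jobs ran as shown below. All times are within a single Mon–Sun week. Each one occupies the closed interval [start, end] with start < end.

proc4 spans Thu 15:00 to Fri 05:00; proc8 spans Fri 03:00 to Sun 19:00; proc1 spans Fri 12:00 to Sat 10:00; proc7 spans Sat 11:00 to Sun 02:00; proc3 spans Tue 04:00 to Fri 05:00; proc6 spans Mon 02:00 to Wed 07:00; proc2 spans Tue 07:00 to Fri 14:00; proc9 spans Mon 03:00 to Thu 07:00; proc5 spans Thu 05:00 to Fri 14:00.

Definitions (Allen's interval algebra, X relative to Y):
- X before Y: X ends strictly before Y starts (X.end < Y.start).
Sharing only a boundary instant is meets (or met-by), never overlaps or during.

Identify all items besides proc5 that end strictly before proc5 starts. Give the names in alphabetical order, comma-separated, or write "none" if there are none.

Target proc5 = [Thu 05:00, Fri 14:00].
proc1 [Fri 12:00, Sat 10:00] → overlapped-by → no.
proc2 [Tue 07:00, Fri 14:00] → finished-by → no.
proc3 [Tue 04:00, Fri 05:00] → overlaps → no.
proc4 [Thu 15:00, Fri 05:00] → during → no.
proc6 [Mon 02:00, Wed 07:00] → before → yes.
proc7 [Sat 11:00, Sun 02:00] → after → no.
proc8 [Fri 03:00, Sun 19:00] → overlapped-by → no.
proc9 [Mon 03:00, Thu 07:00] → overlaps → no.
Result: proc6.

proc6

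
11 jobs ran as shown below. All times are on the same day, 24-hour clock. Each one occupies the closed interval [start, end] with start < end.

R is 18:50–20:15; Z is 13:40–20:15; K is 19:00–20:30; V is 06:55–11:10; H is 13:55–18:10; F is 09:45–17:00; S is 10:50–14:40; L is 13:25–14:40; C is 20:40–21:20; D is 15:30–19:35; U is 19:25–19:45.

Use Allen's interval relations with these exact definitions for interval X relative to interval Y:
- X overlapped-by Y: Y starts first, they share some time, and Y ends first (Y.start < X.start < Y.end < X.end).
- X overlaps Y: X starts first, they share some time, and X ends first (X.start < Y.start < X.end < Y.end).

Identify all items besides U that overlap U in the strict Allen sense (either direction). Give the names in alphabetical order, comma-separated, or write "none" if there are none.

D

Target U = [19:25, 19:45].
C [20:40, 21:20] → after → no.
D [15:30, 19:35] → overlaps → yes.
F [09:45, 17:00] → before → no.
H [13:55, 18:10] → before → no.
K [19:00, 20:30] → contains → no.
L [13:25, 14:40] → before → no.
R [18:50, 20:15] → contains → no.
S [10:50, 14:40] → before → no.
V [06:55, 11:10] → before → no.
Z [13:40, 20:15] → contains → no.
Result: D.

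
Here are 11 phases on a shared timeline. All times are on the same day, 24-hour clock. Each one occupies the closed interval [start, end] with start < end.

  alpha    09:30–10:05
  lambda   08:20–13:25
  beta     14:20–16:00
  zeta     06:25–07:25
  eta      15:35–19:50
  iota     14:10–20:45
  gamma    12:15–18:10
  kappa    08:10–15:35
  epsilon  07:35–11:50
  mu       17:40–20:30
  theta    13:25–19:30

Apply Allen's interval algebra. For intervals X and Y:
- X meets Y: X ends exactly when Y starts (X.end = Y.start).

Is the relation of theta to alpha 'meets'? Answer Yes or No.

No

theta = [13:25, 19:30], alpha = [09:30, 10:05].
Actual relation of theta to alpha: after.
Asked whether 'meets' holds → No.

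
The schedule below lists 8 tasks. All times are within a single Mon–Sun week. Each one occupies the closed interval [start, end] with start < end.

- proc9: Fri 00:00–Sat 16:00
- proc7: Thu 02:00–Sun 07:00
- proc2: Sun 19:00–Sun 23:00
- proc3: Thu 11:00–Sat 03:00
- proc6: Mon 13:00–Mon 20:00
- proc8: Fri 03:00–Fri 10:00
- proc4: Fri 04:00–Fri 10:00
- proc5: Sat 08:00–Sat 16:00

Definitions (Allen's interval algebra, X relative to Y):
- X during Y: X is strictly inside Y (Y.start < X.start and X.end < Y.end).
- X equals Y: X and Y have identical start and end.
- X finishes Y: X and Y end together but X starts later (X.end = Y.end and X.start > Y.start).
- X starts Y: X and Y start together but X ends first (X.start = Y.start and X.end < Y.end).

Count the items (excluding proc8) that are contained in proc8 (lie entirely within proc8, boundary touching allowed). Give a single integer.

1

Target proc8 = [Fri 03:00, Fri 10:00].
proc2 [Sun 19:00, Sun 23:00] → after → no.
proc3 [Thu 11:00, Sat 03:00] → contains → no.
proc4 [Fri 04:00, Fri 10:00] → finishes → counts.
proc5 [Sat 08:00, Sat 16:00] → after → no.
proc6 [Mon 13:00, Mon 20:00] → before → no.
proc7 [Thu 02:00, Sun 07:00] → contains → no.
proc9 [Fri 00:00, Sat 16:00] → contains → no.
Total: 1.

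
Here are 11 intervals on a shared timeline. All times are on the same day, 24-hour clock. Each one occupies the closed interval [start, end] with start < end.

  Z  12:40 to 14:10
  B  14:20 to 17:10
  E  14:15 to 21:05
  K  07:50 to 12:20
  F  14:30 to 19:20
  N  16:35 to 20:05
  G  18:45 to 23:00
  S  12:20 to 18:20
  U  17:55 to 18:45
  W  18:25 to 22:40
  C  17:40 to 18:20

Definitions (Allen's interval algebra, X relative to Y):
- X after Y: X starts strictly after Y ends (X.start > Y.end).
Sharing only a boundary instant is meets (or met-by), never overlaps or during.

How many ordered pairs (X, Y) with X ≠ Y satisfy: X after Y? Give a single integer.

25

Checking all 110 ordered pairs for relation 'after'; matching pairs in alphabetical order:
(B, K): B after K ✓
(B, Z): B after Z ✓
(C, B): C after B ✓
(C, K): C after K ✓
(C, Z): C after Z ✓
(E, K): E after K ✓
(E, Z): E after Z ✓
(F, K): F after K ✓
(F, Z): F after Z ✓
(G, B): G after B ✓
(G, C): G after C ✓
(G, K): G after K ✓
(G, S): G after S ✓
(G, Z): G after Z ✓
(N, K): N after K ✓
(N, Z): N after Z ✓
(U, B): U after B ✓
(U, K): U after K ✓
(U, Z): U after Z ✓
(W, B): W after B ✓
(W, C): W after C ✓
(W, K): W after K ✓
(W, S): W after S ✓
(W, Z): W after Z ✓
... plus 1 further pairs not listed.
Count: 25.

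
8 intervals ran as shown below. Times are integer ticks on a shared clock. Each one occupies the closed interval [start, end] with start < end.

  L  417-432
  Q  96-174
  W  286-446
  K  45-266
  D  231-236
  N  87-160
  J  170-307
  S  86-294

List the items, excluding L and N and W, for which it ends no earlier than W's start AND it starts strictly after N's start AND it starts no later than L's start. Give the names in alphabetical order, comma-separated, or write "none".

Conditions: its end is no earlier than W's start (X.end >= 286) AND its start is strictly after N's start (X.start > 87) AND its start is no later than L's start (X.start <= 417).
D: end 236 >= 286? ✗; start 231 > 87? ✓; start 231 <= 417? ✓ → no.
J: end 307 >= 286? ✓; start 170 > 87? ✓; start 170 <= 417? ✓ → yes.
K: end 266 >= 286? ✗; start 45 > 87? ✗; start 45 <= 417? ✓ → no.
Q: end 174 >= 286? ✗; start 96 > 87? ✓; start 96 <= 417? ✓ → no.
S: end 294 >= 286? ✓; start 86 > 87? ✗; start 86 <= 417? ✓ → no.
Result: J.

J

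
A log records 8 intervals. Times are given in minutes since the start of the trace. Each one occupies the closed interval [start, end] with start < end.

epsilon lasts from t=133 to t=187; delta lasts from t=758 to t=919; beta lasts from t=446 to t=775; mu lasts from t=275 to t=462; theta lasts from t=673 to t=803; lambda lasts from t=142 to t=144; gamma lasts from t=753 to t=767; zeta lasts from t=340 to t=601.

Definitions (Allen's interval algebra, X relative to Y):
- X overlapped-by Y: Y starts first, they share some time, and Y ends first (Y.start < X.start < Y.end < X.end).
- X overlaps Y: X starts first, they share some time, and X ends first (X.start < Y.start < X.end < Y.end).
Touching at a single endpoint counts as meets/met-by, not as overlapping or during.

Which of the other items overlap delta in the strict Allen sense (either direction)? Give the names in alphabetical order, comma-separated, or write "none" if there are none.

Target delta = [t=758, t=919].
beta [t=446, t=775] → overlaps → yes.
epsilon [t=133, t=187] → before → no.
gamma [t=753, t=767] → overlaps → yes.
lambda [t=142, t=144] → before → no.
mu [t=275, t=462] → before → no.
theta [t=673, t=803] → overlaps → yes.
zeta [t=340, t=601] → before → no.
Result: beta, gamma, theta.

beta, gamma, theta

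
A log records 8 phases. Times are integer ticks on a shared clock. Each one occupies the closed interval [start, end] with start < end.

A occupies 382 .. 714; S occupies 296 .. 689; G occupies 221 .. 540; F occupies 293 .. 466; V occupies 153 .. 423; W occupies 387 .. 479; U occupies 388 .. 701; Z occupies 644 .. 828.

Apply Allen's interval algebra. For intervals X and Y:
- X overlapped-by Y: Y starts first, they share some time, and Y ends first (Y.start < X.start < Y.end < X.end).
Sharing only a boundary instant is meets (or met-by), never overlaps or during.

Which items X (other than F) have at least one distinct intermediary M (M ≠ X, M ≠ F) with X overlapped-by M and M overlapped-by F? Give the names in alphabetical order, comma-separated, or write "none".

Target F = [293, 466].
Intermediaries M with M overlapped-by F: A, S, U, W.
Via A — items with X overlapped-by A: Z.
Via S — items with X overlapped-by S: A, U, Z.
Via U — items with X overlapped-by U: Z.
Via W — items with X overlapped-by W: U.
Union: A, U, Z.

A, U, Z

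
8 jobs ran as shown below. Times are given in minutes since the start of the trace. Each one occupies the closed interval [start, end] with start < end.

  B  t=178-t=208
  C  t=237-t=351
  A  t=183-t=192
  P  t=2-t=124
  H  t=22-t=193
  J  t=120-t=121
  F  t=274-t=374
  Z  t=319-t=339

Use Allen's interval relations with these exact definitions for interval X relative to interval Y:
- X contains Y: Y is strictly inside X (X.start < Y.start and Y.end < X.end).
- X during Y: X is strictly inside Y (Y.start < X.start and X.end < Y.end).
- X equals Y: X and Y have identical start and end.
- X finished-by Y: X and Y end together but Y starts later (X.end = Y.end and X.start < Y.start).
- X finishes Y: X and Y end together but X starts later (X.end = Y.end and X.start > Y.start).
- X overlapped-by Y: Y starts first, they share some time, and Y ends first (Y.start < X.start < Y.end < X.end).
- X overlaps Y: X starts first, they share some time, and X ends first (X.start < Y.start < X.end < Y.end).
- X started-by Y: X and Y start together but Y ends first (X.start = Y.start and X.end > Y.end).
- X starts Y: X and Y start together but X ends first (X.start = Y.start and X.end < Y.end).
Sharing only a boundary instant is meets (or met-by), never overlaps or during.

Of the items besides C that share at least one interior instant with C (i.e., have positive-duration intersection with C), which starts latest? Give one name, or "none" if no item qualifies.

Target C = [t=237, t=351].
A [t=183, t=192] → before → excluded.
B [t=178, t=208] → before → excluded.
F [t=274, t=374] → overlapped-by → candidate.
H [t=22, t=193] → before → excluded.
J [t=120, t=121] → before → excluded.
P [t=2, t=124] → before → excluded.
Z [t=319, t=339] → during → candidate.
Among candidates, latest start is t=319 → Z.

Z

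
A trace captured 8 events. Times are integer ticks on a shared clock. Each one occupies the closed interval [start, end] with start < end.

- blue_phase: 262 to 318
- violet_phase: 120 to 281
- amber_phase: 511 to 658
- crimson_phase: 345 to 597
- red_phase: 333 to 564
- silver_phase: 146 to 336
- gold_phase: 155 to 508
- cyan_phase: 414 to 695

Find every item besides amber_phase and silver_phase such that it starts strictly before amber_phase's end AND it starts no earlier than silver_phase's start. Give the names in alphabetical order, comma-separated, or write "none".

blue_phase, crimson_phase, cyan_phase, gold_phase, red_phase

Conditions: its start is strictly before amber_phase's end (X.start < 658) AND its start is no earlier than silver_phase's start (X.start >= 146).
blue_phase: start 262 < 658? ✓; start 262 >= 146? ✓ → yes.
crimson_phase: start 345 < 658? ✓; start 345 >= 146? ✓ → yes.
cyan_phase: start 414 < 658? ✓; start 414 >= 146? ✓ → yes.
gold_phase: start 155 < 658? ✓; start 155 >= 146? ✓ → yes.
red_phase: start 333 < 658? ✓; start 333 >= 146? ✓ → yes.
violet_phase: start 120 < 658? ✓; start 120 >= 146? ✗ → no.
Result: blue_phase, crimson_phase, cyan_phase, gold_phase, red_phase.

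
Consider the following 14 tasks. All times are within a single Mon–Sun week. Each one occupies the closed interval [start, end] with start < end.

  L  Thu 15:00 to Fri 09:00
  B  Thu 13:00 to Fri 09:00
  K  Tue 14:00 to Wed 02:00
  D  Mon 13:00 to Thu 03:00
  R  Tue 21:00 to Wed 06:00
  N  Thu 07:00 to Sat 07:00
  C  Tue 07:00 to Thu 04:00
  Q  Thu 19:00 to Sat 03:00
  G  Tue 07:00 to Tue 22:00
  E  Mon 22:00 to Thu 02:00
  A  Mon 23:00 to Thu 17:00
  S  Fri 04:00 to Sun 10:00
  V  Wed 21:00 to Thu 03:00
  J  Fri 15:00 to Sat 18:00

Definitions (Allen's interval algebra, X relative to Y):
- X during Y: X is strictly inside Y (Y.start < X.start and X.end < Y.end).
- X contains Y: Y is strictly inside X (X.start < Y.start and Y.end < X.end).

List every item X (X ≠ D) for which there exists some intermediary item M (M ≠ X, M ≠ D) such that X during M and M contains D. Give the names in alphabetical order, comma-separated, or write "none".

Target D = [Mon 13:00, Thu 03:00].
Intermediaries M with M contains D: none.
Union: none.

none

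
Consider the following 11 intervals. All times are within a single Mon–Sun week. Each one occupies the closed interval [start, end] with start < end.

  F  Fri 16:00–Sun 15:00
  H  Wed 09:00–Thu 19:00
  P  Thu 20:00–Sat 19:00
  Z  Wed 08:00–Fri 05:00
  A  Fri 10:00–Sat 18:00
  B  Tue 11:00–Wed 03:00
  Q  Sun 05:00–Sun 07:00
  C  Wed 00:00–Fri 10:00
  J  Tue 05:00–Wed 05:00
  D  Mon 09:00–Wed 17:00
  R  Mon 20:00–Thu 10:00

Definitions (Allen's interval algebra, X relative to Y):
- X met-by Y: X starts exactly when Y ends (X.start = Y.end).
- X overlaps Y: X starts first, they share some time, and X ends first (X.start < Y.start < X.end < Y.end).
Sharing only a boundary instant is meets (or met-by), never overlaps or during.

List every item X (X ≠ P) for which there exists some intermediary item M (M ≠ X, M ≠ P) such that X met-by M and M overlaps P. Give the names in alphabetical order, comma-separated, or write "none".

Target P = [Thu 20:00, Sat 19:00].
Intermediaries M with M overlaps P: C, Z.
Via C — items with X met-by C: A.
Via Z — items with X met-by Z: none.
Union: A.

A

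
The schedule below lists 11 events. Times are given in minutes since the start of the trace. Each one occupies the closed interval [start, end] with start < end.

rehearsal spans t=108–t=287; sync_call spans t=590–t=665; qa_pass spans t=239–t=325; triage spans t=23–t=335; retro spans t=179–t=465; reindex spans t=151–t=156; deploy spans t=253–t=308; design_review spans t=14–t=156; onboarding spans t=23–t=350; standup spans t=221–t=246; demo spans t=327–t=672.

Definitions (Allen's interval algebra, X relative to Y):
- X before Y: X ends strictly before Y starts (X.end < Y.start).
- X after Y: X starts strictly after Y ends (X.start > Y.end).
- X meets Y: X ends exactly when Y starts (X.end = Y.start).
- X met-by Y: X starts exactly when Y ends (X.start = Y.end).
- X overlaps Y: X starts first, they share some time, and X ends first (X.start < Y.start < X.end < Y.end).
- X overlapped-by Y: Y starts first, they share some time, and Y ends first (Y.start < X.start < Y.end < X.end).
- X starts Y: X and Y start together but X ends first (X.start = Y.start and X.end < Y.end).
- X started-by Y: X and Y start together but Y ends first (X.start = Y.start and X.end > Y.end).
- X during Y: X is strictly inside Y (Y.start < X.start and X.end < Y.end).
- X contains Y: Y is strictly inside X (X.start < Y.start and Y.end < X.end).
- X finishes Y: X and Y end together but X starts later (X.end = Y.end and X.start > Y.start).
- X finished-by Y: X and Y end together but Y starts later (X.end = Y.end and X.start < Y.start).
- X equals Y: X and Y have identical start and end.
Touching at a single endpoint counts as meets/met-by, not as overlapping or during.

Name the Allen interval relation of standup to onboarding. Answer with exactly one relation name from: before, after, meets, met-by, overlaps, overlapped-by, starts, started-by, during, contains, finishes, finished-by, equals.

during

standup = [t=221, t=246]; onboarding = [t=23, t=350].
Compare endpoints: standup.start > onboarding.start, standup.start < onboarding.end, standup.end > onboarding.start, standup.end < onboarding.end.
That pattern is 'during'.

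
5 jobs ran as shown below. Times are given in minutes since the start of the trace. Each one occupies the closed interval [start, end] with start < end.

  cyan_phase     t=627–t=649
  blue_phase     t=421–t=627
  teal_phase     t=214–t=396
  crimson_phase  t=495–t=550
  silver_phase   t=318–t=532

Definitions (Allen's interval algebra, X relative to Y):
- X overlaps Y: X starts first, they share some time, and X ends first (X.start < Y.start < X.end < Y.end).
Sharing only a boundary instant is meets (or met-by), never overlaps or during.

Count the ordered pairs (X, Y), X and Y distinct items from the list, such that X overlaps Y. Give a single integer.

Checking all 20 ordered pairs for relation 'overlaps'; matching pairs in alphabetical order:
(silver_phase, blue_phase): silver_phase overlaps blue_phase ✓
(silver_phase, crimson_phase): silver_phase overlaps crimson_phase ✓
(teal_phase, silver_phase): teal_phase overlaps silver_phase ✓
Count: 3.

3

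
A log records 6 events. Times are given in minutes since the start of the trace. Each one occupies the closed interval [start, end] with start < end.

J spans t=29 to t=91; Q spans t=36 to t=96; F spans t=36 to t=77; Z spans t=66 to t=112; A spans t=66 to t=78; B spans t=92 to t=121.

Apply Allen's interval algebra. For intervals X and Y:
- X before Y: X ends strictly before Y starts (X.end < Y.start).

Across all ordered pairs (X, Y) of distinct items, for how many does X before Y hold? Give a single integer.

Checking all 30 ordered pairs for relation 'before'; matching pairs in alphabetical order:
(A, B): A before B ✓
(F, B): F before B ✓
(J, B): J before B ✓
Count: 3.

3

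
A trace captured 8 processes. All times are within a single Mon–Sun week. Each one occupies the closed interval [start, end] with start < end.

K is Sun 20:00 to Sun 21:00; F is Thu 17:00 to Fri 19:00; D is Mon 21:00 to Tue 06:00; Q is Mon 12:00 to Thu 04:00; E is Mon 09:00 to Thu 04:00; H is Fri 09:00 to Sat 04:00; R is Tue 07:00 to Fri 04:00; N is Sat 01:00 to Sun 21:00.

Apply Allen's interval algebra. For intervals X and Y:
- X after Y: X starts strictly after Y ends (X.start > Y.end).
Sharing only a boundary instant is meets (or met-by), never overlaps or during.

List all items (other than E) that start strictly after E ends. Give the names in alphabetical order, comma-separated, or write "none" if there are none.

Target E = [Mon 09:00, Thu 04:00].
D [Mon 21:00, Tue 06:00] → during → no.
F [Thu 17:00, Fri 19:00] → after → yes.
H [Fri 09:00, Sat 04:00] → after → yes.
K [Sun 20:00, Sun 21:00] → after → yes.
N [Sat 01:00, Sun 21:00] → after → yes.
Q [Mon 12:00, Thu 04:00] → finishes → no.
R [Tue 07:00, Fri 04:00] → overlapped-by → no.
Result: F, H, K, N.

F, H, K, N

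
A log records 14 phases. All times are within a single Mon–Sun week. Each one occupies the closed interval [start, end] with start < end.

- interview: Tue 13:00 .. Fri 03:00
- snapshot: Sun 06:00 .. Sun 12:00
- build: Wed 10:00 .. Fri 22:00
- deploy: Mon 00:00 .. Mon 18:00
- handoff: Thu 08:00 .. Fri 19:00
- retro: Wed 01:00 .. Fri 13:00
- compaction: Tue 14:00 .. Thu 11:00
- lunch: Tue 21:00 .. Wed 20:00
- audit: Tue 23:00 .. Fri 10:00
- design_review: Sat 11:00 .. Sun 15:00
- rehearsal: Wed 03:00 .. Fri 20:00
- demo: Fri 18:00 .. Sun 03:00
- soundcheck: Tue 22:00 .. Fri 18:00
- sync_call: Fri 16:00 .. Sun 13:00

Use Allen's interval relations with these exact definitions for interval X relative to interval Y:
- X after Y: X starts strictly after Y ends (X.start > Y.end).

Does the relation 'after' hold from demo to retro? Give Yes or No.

demo = [Fri 18:00, Sun 03:00], retro = [Wed 01:00, Fri 13:00].
Actual relation of demo to retro: after.
Asked whether 'after' holds → Yes.

Yes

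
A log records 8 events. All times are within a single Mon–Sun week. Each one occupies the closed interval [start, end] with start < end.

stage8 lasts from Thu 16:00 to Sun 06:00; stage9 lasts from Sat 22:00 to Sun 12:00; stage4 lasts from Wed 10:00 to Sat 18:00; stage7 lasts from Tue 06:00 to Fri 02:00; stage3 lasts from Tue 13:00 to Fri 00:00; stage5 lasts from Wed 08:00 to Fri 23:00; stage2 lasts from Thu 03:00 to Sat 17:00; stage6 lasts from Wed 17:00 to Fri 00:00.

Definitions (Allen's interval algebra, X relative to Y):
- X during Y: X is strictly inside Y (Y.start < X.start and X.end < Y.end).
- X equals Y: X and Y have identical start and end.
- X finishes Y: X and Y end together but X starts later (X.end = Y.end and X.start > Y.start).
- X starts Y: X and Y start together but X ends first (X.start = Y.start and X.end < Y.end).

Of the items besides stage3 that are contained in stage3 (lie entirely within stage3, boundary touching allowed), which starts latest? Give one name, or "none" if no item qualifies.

stage6

Target stage3 = [Tue 13:00, Fri 00:00].
stage2 [Thu 03:00, Sat 17:00] → overlapped-by → excluded.
stage4 [Wed 10:00, Sat 18:00] → overlapped-by → excluded.
stage5 [Wed 08:00, Fri 23:00] → overlapped-by → excluded.
stage6 [Wed 17:00, Fri 00:00] → finishes → candidate.
stage7 [Tue 06:00, Fri 02:00] → contains → excluded.
stage8 [Thu 16:00, Sun 06:00] → overlapped-by → excluded.
stage9 [Sat 22:00, Sun 12:00] → after → excluded.
Among candidates, latest start is Wed 17:00 → stage6.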